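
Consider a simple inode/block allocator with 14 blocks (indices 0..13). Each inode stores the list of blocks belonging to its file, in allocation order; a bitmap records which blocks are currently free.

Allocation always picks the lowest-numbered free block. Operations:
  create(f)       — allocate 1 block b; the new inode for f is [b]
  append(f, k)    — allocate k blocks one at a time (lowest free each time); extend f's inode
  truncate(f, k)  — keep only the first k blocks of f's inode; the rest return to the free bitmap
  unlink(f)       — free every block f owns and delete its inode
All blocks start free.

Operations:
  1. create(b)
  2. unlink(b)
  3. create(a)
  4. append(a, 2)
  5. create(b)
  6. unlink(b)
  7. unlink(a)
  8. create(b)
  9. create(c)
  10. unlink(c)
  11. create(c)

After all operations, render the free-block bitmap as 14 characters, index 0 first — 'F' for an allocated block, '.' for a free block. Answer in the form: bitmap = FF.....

bitmap = FF............

  1. create(b)  ⇒  F.............  {b→[0]}
  2. unlink(b)  ⇒  ..............  {}
  3. create(a)  ⇒  F.............  {a→[0]}
  4. append(a, 2)  ⇒  FFF...........  {a→[0, 1, 2]}
  5. create(b)  ⇒  FFFF..........  {a→[0, 1, 2]; b→[3]}
  6. unlink(b)  ⇒  FFF...........  {a→[0, 1, 2]}
  7. unlink(a)  ⇒  ..............  {}
  8. create(b)  ⇒  F.............  {b→[0]}
  9. create(c)  ⇒  FF............  {b→[0]; c→[1]}
  10. unlink(c)  ⇒  F.............  {b→[0]}
  11. create(c)  ⇒  FF............  {b→[0]; c→[1]}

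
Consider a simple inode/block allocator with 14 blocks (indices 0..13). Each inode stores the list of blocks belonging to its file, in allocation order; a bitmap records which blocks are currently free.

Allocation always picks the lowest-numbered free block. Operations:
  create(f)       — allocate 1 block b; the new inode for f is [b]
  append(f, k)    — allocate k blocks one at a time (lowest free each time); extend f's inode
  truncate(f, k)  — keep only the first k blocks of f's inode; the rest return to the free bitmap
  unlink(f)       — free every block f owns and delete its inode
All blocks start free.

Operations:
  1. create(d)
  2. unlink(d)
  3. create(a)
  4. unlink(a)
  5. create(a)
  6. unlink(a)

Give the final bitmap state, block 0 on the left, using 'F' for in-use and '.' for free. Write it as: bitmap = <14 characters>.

  1. create(d)  ⇒  F.............  {d→[0]}
  2. unlink(d)  ⇒  ..............  {}
  3. create(a)  ⇒  F.............  {a→[0]}
  4. unlink(a)  ⇒  ..............  {}
  5. create(a)  ⇒  F.............  {a→[0]}
  6. unlink(a)  ⇒  ..............  {}

bitmap = ..............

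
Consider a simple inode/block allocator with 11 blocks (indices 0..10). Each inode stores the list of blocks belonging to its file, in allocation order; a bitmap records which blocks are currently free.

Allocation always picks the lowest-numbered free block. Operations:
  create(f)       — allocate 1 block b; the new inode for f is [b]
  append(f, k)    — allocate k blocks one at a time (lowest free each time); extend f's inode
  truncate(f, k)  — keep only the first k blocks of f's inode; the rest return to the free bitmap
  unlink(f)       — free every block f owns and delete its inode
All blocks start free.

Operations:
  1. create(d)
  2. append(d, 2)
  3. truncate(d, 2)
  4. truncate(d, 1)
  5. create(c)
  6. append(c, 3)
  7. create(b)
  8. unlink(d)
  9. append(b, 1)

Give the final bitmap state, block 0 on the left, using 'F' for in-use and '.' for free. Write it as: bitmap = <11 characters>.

  1. create(d)  ⇒  F..........  {d→[0]}
  2. append(d, 2)  ⇒  FFF........  {d→[0, 1, 2]}
  3. truncate(d, 2)  ⇒  FF.........  {d→[0, 1]}
  4. truncate(d, 1)  ⇒  F..........  {d→[0]}
  5. create(c)  ⇒  FF.........  {c→[1]; d→[0]}
  6. append(c, 3)  ⇒  FFFFF......  {c→[1, 2, 3, 4]; d→[0]}
  7. create(b)  ⇒  FFFFFF.....  {b→[5]; c→[1, 2, 3, 4]; d→[0]}
  8. unlink(d)  ⇒  .FFFFF.....  {b→[5]; c→[1, 2, 3, 4]}
  9. append(b, 1)  ⇒  FFFFFF.....  {b→[5, 0]; c→[1, 2, 3, 4]}

bitmap = FFFFFF.....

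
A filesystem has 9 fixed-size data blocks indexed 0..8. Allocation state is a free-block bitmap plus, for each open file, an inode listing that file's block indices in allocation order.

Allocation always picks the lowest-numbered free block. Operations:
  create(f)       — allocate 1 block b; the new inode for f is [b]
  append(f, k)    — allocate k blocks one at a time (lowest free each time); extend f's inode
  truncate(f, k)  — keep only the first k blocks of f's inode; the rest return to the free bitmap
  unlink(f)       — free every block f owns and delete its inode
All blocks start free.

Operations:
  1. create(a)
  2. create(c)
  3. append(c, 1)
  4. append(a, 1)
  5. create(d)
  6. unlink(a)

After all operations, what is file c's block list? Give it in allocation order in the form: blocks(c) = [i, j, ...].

after create(a) → a:[0]  free=[F........]
after create(c) → a:[0], c:[1]  free=[FF.......]
after append(c, 1) → a:[0], c:[1, 2]  free=[FFF......]
after append(a, 1) → a:[0, 3], c:[1, 2]  free=[FFFF.....]
after create(d) → a:[0, 3], c:[1, 2], d:[4]  free=[FFFFF....]
after unlink(a) → c:[1, 2], d:[4]  free=[.FF.F....]

blocks(c) = [1, 2]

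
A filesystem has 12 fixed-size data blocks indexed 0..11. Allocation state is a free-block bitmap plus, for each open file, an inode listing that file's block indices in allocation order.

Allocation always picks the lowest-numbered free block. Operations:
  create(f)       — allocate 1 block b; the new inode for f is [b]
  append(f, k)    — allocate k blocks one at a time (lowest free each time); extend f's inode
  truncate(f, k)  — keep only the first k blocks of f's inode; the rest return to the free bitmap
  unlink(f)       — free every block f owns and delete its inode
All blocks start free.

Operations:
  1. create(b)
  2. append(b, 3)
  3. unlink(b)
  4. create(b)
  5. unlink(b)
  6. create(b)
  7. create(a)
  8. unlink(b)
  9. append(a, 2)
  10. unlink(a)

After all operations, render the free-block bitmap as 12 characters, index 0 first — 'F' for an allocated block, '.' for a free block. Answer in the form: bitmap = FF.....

create(b): bitmap=F........... | b=[0]
append(b, 3): bitmap=FFFF........ | b=[0, 1, 2, 3]
unlink(b): bitmap=............ | 
create(b): bitmap=F........... | b=[0]
unlink(b): bitmap=............ | 
create(b): bitmap=F........... | b=[0]
create(a): bitmap=FF.......... | a=[1] b=[0]
unlink(b): bitmap=.F.......... | a=[1]
append(a, 2): bitmap=FFF......... | a=[1, 0, 2]
unlink(a): bitmap=............ | 

bitmap = ............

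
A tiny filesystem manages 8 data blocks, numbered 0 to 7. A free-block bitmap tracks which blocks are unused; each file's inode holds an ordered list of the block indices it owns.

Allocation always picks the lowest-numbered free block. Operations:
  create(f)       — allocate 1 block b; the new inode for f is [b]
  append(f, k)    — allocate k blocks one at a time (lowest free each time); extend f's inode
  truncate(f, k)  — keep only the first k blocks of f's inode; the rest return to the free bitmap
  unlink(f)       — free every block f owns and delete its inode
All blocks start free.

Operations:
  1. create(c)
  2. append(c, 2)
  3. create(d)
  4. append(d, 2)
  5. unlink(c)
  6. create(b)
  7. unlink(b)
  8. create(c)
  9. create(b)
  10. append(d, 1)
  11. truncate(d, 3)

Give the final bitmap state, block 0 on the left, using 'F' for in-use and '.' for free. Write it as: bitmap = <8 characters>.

bitmap = FF.FFF..

after create(c) → c:[0]  free=[F.......]
after append(c, 2) → c:[0, 1, 2]  free=[FFF.....]
after create(d) → c:[0, 1, 2], d:[3]  free=[FFFF....]
after append(d, 2) → c:[0, 1, 2], d:[3, 4, 5]  free=[FFFFFF..]
after unlink(c) → d:[3, 4, 5]  free=[...FFF..]
after create(b) → b:[0], d:[3, 4, 5]  free=[F..FFF..]
after unlink(b) → d:[3, 4, 5]  free=[...FFF..]
after create(c) → c:[0], d:[3, 4, 5]  free=[F..FFF..]
after create(b) → b:[1], c:[0], d:[3, 4, 5]  free=[FF.FFF..]
after append(d, 1) → b:[1], c:[0], d:[3, 4, 5, 2]  free=[FFFFFF..]
after truncate(d, 3) → b:[1], c:[0], d:[3, 4, 5]  free=[FF.FFF..]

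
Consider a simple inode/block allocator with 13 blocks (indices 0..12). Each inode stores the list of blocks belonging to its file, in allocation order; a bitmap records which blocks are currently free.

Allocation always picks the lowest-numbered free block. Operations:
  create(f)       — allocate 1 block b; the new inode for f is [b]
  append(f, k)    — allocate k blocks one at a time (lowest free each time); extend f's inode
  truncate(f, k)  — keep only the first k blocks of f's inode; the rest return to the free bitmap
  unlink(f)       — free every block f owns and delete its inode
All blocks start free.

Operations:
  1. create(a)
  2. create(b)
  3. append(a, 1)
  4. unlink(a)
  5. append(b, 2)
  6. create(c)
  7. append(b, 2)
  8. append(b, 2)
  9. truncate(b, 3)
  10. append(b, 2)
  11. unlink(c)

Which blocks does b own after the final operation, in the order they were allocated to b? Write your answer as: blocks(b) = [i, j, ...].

blocks(b) = [1, 0, 2, 4, 5]

create(a): bitmap=F............ | a=[0]
create(b): bitmap=FF........... | a=[0] b=[1]
append(a, 1): bitmap=FFF.......... | a=[0, 2] b=[1]
unlink(a): bitmap=.F........... | b=[1]
append(b, 2): bitmap=FFF.......... | b=[1, 0, 2]
create(c): bitmap=FFFF......... | b=[1, 0, 2] c=[3]
append(b, 2): bitmap=FFFFFF....... | b=[1, 0, 2, 4, 5] c=[3]
append(b, 2): bitmap=FFFFFFFF..... | b=[1, 0, 2, 4, 5, 6, 7] c=[3]
truncate(b, 3): bitmap=FFFF......... | b=[1, 0, 2] c=[3]
append(b, 2): bitmap=FFFFFF....... | b=[1, 0, 2, 4, 5] c=[3]
unlink(c): bitmap=FFF.FF....... | b=[1, 0, 2, 4, 5]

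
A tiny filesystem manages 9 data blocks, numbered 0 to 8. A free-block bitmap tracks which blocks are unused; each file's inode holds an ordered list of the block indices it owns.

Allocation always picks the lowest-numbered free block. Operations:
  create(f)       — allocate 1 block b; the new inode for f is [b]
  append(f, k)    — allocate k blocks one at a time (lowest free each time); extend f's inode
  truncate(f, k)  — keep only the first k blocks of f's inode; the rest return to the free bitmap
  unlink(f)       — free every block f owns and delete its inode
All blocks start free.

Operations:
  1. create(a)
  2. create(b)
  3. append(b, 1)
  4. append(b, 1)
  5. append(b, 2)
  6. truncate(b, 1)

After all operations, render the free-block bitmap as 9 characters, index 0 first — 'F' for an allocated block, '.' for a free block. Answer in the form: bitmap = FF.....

create(a): bitmap=F........ | a=[0]
create(b): bitmap=FF....... | a=[0] b=[1]
append(b, 1): bitmap=FFF...... | a=[0] b=[1, 2]
append(b, 1): bitmap=FFFF..... | a=[0] b=[1, 2, 3]
append(b, 2): bitmap=FFFFFF... | a=[0] b=[1, 2, 3, 4, 5]
truncate(b, 1): bitmap=FF....... | a=[0] b=[1]

bitmap = FF.......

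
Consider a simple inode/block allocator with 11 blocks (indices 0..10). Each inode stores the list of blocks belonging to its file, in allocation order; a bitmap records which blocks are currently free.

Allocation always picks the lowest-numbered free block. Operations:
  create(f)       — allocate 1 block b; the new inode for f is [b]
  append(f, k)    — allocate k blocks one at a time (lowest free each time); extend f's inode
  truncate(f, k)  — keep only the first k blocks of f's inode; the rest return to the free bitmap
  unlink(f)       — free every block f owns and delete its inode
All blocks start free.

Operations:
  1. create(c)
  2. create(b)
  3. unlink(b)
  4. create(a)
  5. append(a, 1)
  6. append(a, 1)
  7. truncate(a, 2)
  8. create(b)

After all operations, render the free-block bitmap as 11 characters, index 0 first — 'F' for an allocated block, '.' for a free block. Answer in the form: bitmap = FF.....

bitmap = FFFF.......

  1. create(c)  ⇒  F..........  {c→[0]}
  2. create(b)  ⇒  FF.........  {b→[1]; c→[0]}
  3. unlink(b)  ⇒  F..........  {c→[0]}
  4. create(a)  ⇒  FF.........  {a→[1]; c→[0]}
  5. append(a, 1)  ⇒  FFF........  {a→[1, 2]; c→[0]}
  6. append(a, 1)  ⇒  FFFF.......  {a→[1, 2, 3]; c→[0]}
  7. truncate(a, 2)  ⇒  FFF........  {a→[1, 2]; c→[0]}
  8. create(b)  ⇒  FFFF.......  {a→[1, 2]; b→[3]; c→[0]}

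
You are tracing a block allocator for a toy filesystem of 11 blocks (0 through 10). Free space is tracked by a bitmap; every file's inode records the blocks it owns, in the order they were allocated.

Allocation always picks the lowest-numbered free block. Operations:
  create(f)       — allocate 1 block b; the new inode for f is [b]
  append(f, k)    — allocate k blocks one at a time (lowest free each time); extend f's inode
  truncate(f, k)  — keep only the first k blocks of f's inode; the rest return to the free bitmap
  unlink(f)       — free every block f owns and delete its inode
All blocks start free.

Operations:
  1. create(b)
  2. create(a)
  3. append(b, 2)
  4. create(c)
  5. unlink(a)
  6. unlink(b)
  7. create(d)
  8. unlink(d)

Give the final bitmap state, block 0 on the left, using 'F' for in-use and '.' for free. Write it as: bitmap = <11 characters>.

bitmap = ....F......

create(b): bitmap=F.......... | b=[0]
create(a): bitmap=FF......... | a=[1] b=[0]
append(b, 2): bitmap=FFFF....... | a=[1] b=[0, 2, 3]
create(c): bitmap=FFFFF...... | a=[1] b=[0, 2, 3] c=[4]
unlink(a): bitmap=F.FFF...... | b=[0, 2, 3] c=[4]
unlink(b): bitmap=....F...... | c=[4]
create(d): bitmap=F...F...... | c=[4] d=[0]
unlink(d): bitmap=....F...... | c=[4]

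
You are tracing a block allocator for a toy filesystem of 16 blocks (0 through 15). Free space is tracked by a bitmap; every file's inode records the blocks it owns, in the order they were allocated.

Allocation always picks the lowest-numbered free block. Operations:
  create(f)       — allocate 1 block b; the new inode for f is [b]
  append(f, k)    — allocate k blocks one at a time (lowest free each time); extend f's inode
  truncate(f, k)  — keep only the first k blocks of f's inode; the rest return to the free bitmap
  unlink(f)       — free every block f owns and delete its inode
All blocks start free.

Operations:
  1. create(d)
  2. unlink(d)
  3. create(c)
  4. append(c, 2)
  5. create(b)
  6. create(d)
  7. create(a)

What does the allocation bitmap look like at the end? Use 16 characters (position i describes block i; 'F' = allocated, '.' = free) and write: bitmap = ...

bitmap = FFFFFF..........

  1. create(d)  ⇒  F...............  {d→[0]}
  2. unlink(d)  ⇒  ................  {}
  3. create(c)  ⇒  F...............  {c→[0]}
  4. append(c, 2)  ⇒  FFF.............  {c→[0, 1, 2]}
  5. create(b)  ⇒  FFFF............  {b→[3]; c→[0, 1, 2]}
  6. create(d)  ⇒  FFFFF...........  {b→[3]; c→[0, 1, 2]; d→[4]}
  7. create(a)  ⇒  FFFFFF..........  {a→[5]; b→[3]; c→[0, 1, 2]; d→[4]}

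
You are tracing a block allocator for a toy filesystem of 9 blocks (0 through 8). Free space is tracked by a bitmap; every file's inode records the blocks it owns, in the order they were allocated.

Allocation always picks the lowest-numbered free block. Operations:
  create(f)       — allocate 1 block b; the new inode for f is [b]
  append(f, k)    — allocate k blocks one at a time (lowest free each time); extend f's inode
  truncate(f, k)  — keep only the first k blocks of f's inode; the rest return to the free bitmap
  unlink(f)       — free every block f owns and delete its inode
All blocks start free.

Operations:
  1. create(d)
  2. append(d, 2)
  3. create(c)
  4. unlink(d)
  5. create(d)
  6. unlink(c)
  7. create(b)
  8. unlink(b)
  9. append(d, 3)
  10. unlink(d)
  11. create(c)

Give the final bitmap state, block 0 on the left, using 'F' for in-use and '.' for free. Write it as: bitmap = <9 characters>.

after create(d) → d:[0]  free=[F........]
after append(d, 2) → d:[0, 1, 2]  free=[FFF......]
after create(c) → c:[3], d:[0, 1, 2]  free=[FFFF.....]
after unlink(d) → c:[3]  free=[...F.....]
after create(d) → c:[3], d:[0]  free=[F..F.....]
after unlink(c) → d:[0]  free=[F........]
after create(b) → b:[1], d:[0]  free=[FF.......]
after unlink(b) → d:[0]  free=[F........]
after append(d, 3) → d:[0, 1, 2, 3]  free=[FFFF.....]
after unlink(d) →   free=[.........]
after create(c) → c:[0]  free=[F........]

bitmap = F........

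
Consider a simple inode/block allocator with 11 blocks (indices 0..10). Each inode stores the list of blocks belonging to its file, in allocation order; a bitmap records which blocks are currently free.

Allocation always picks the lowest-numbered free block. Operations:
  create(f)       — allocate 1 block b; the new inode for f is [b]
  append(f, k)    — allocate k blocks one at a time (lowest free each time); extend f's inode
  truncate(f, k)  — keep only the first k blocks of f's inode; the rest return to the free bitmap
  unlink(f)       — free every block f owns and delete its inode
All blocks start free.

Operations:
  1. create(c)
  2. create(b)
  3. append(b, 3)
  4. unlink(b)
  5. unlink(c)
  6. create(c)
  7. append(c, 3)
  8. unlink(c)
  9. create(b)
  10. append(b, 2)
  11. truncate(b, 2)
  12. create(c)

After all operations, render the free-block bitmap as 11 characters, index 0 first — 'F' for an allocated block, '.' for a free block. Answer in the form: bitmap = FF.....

[1] create(c) — c=0 (map F..........)
[2] create(b) — b=1 c=0 (map FF.........)
[3] append(b, 3) — b=1,2,3,4 c=0 (map FFFFF......)
[4] unlink(b) — c=0 (map F..........)
[5] unlink(c) —  (map ...........)
[6] create(c) — c=0 (map F..........)
[7] append(c, 3) — c=0,1,2,3 (map FFFF.......)
[8] unlink(c) —  (map ...........)
[9] create(b) — b=0 (map F..........)
[10] append(b, 2) — b=0,1,2 (map FFF........)
[11] truncate(b, 2) — b=0,1 (map FF.........)
[12] create(c) — b=0,1 c=2 (map FFF........)

bitmap = FFF........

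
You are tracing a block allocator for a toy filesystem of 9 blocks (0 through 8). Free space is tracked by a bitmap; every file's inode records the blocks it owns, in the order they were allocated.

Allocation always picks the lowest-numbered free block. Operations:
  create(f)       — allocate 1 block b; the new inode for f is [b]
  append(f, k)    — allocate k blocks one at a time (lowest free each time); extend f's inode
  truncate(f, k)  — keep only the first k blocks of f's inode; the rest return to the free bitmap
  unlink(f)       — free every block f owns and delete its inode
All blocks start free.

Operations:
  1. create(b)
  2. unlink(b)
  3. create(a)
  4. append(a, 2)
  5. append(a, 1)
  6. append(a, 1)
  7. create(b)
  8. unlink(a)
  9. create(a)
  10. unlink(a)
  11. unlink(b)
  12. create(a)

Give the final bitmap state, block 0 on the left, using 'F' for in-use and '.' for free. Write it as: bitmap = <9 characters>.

  1. create(b)  ⇒  F........  {b→[0]}
  2. unlink(b)  ⇒  .........  {}
  3. create(a)  ⇒  F........  {a→[0]}
  4. append(a, 2)  ⇒  FFF......  {a→[0, 1, 2]}
  5. append(a, 1)  ⇒  FFFF.....  {a→[0, 1, 2, 3]}
  6. append(a, 1)  ⇒  FFFFF....  {a→[0, 1, 2, 3, 4]}
  7. create(b)  ⇒  FFFFFF...  {a→[0, 1, 2, 3, 4]; b→[5]}
  8. unlink(a)  ⇒  .....F...  {b→[5]}
  9. create(a)  ⇒  F....F...  {a→[0]; b→[5]}
  10. unlink(a)  ⇒  .....F...  {b→[5]}
  11. unlink(b)  ⇒  .........  {}
  12. create(a)  ⇒  F........  {a→[0]}

bitmap = F........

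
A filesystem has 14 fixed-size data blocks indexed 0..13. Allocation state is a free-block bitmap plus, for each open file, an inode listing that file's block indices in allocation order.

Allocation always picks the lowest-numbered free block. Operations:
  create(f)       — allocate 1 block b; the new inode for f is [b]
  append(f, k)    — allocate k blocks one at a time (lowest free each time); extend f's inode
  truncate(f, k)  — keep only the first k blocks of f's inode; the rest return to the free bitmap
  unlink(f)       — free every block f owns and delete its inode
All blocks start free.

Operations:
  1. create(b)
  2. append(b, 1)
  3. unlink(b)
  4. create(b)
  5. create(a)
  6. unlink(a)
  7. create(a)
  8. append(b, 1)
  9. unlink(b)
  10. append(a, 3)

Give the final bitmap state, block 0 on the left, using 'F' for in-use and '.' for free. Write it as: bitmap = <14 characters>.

[1] create(b) — b=0 (map F.............)
[2] append(b, 1) — b=0,1 (map FF............)
[3] unlink(b) —  (map ..............)
[4] create(b) — b=0 (map F.............)
[5] create(a) — a=1 b=0 (map FF............)
[6] unlink(a) — b=0 (map F.............)
[7] create(a) — a=1 b=0 (map FF............)
[8] append(b, 1) — a=1 b=0,2 (map FFF...........)
[9] unlink(b) — a=1 (map .F............)
[10] append(a, 3) — a=1,0,2,3 (map FFFF..........)

bitmap = FFFF..........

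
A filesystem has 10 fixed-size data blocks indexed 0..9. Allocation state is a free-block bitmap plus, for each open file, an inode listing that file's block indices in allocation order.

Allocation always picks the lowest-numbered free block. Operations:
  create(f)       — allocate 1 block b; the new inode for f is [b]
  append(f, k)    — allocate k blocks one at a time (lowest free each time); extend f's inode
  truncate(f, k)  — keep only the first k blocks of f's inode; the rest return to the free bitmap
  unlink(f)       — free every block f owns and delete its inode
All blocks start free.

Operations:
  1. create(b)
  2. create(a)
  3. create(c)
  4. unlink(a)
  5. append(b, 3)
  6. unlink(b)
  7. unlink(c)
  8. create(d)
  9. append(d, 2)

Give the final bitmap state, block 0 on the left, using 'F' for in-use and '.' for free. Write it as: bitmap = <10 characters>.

create(b): bitmap=F......... | b=[0]
create(a): bitmap=FF........ | a=[1] b=[0]
create(c): bitmap=FFF....... | a=[1] b=[0] c=[2]
unlink(a): bitmap=F.F....... | b=[0] c=[2]
append(b, 3): bitmap=FFFFF..... | b=[0, 1, 3, 4] c=[2]
unlink(b): bitmap=..F....... | c=[2]
unlink(c): bitmap=.......... | 
create(d): bitmap=F......... | d=[0]
append(d, 2): bitmap=FFF....... | d=[0, 1, 2]

bitmap = FFF.......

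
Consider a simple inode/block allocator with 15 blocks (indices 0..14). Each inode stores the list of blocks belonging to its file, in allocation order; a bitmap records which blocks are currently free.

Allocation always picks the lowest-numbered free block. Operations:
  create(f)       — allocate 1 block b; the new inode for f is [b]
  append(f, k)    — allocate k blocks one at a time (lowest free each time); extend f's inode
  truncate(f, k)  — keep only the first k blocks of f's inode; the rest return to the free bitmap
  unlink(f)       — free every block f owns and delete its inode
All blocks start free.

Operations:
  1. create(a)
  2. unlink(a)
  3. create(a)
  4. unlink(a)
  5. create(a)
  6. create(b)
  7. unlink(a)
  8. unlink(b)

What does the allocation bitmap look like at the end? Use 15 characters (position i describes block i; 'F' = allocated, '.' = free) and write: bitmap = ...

bitmap = ...............

[1] create(a) — a=0 (map F..............)
[2] unlink(a) —  (map ...............)
[3] create(a) — a=0 (map F..............)
[4] unlink(a) —  (map ...............)
[5] create(a) — a=0 (map F..............)
[6] create(b) — a=0 b=1 (map FF.............)
[7] unlink(a) — b=1 (map .F.............)
[8] unlink(b) —  (map ...............)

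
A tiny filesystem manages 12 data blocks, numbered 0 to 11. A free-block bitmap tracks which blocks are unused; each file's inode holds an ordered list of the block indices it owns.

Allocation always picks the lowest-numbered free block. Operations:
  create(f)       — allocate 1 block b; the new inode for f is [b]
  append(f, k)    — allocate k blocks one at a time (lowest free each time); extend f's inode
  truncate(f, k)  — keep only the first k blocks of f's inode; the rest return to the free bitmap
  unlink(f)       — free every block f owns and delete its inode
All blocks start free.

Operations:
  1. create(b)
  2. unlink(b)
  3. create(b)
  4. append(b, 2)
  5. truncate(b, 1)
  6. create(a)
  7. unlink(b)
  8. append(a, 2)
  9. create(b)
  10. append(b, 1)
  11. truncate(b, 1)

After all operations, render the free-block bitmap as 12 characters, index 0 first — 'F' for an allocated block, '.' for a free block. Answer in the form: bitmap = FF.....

bitmap = FFFF........

[1] create(b) — b=0 (map F...........)
[2] unlink(b) —  (map ............)
[3] create(b) — b=0 (map F...........)
[4] append(b, 2) — b=0,1,2 (map FFF.........)
[5] truncate(b, 1) — b=0 (map F...........)
[6] create(a) — a=1 b=0 (map FF..........)
[7] unlink(b) — a=1 (map .F..........)
[8] append(a, 2) — a=1,0,2 (map FFF.........)
[9] create(b) — a=1,0,2 b=3 (map FFFF........)
[10] append(b, 1) — a=1,0,2 b=3,4 (map FFFFF.......)
[11] truncate(b, 1) — a=1,0,2 b=3 (map FFFF........)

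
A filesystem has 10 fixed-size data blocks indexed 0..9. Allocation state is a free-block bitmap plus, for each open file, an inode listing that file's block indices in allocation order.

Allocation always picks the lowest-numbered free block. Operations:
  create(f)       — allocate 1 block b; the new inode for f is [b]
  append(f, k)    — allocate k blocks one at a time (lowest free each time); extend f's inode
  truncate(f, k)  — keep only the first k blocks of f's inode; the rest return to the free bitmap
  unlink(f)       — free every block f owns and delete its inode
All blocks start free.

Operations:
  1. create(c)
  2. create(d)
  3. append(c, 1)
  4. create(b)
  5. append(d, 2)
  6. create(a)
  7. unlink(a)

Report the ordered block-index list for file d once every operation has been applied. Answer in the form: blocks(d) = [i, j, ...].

blocks(d) = [1, 4, 5]

create(c): bitmap=F......... | c=[0]
create(d): bitmap=FF........ | c=[0] d=[1]
append(c, 1): bitmap=FFF....... | c=[0, 2] d=[1]
create(b): bitmap=FFFF...... | b=[3] c=[0, 2] d=[1]
append(d, 2): bitmap=FFFFFF.... | b=[3] c=[0, 2] d=[1, 4, 5]
create(a): bitmap=FFFFFFF... | a=[6] b=[3] c=[0, 2] d=[1, 4, 5]
unlink(a): bitmap=FFFFFF.... | b=[3] c=[0, 2] d=[1, 4, 5]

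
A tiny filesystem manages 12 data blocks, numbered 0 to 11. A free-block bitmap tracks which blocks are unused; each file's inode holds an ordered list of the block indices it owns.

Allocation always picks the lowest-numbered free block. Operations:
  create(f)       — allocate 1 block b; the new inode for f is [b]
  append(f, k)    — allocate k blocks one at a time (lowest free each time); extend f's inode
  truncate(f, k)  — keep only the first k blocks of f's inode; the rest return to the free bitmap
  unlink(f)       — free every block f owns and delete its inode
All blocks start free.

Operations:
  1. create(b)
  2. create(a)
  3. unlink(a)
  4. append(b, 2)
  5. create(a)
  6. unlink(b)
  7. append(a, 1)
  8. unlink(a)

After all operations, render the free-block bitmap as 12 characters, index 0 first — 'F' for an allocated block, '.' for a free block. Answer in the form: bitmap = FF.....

bitmap = ............

  1. create(b)  ⇒  F...........  {b→[0]}
  2. create(a)  ⇒  FF..........  {a→[1]; b→[0]}
  3. unlink(a)  ⇒  F...........  {b→[0]}
  4. append(b, 2)  ⇒  FFF.........  {b→[0, 1, 2]}
  5. create(a)  ⇒  FFFF........  {a→[3]; b→[0, 1, 2]}
  6. unlink(b)  ⇒  ...F........  {a→[3]}
  7. append(a, 1)  ⇒  F..F........  {a→[3, 0]}
  8. unlink(a)  ⇒  ............  {}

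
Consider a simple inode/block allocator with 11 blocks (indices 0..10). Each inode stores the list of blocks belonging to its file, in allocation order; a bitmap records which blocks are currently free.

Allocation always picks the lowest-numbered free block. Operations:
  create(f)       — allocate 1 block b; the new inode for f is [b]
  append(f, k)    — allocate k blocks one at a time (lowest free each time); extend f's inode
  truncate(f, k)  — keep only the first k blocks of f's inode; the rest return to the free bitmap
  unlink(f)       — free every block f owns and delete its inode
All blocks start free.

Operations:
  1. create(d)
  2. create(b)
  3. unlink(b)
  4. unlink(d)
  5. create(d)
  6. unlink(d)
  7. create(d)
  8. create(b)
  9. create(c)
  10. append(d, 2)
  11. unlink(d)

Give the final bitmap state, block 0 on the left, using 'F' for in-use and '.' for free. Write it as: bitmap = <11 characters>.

bitmap = .FF........

[1] create(d) — d=0 (map F..........)
[2] create(b) — b=1 d=0 (map FF.........)
[3] unlink(b) — d=0 (map F..........)
[4] unlink(d) —  (map ...........)
[5] create(d) — d=0 (map F..........)
[6] unlink(d) —  (map ...........)
[7] create(d) — d=0 (map F..........)
[8] create(b) — b=1 d=0 (map FF.........)
[9] create(c) — b=1 c=2 d=0 (map FFF........)
[10] append(d, 2) — b=1 c=2 d=0,3,4 (map FFFFF......)
[11] unlink(d) — b=1 c=2 (map .FF........)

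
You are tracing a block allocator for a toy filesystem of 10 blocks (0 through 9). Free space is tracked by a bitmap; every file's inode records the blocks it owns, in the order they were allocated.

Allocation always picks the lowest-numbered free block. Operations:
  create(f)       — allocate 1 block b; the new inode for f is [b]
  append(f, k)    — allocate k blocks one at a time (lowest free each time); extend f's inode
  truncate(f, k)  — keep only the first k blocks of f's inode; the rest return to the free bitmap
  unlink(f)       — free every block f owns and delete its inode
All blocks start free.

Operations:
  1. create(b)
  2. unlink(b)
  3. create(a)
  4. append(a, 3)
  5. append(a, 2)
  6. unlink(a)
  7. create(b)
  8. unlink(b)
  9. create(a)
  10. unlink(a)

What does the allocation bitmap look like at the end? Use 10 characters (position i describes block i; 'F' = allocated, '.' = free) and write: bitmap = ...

bitmap = ..........

after create(b) → b:[0]  free=[F.........]
after unlink(b) →   free=[..........]
after create(a) → a:[0]  free=[F.........]
after append(a, 3) → a:[0, 1, 2, 3]  free=[FFFF......]
after append(a, 2) → a:[0, 1, 2, 3, 4, 5]  free=[FFFFFF....]
after unlink(a) →   free=[..........]
after create(b) → b:[0]  free=[F.........]
after unlink(b) →   free=[..........]
after create(a) → a:[0]  free=[F.........]
after unlink(a) →   free=[..........]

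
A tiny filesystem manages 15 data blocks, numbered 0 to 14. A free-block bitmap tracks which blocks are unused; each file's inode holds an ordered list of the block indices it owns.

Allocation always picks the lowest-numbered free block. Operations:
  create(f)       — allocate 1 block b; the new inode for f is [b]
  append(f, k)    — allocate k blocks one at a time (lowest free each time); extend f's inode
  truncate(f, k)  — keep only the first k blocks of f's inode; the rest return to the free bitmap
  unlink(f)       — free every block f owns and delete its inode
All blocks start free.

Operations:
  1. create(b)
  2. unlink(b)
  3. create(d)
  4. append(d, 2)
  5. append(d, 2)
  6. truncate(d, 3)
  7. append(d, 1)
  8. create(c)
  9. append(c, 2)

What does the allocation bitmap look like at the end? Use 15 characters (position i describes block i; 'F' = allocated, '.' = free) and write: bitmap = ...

bitmap = FFFFFFF........

  1. create(b)  ⇒  F..............  {b→[0]}
  2. unlink(b)  ⇒  ...............  {}
  3. create(d)  ⇒  F..............  {d→[0]}
  4. append(d, 2)  ⇒  FFF............  {d→[0, 1, 2]}
  5. append(d, 2)  ⇒  FFFFF..........  {d→[0, 1, 2, 3, 4]}
  6. truncate(d, 3)  ⇒  FFF............  {d→[0, 1, 2]}
  7. append(d, 1)  ⇒  FFFF...........  {d→[0, 1, 2, 3]}
  8. create(c)  ⇒  FFFFF..........  {c→[4]; d→[0, 1, 2, 3]}
  9. append(c, 2)  ⇒  FFFFFFF........  {c→[4, 5, 6]; d→[0, 1, 2, 3]}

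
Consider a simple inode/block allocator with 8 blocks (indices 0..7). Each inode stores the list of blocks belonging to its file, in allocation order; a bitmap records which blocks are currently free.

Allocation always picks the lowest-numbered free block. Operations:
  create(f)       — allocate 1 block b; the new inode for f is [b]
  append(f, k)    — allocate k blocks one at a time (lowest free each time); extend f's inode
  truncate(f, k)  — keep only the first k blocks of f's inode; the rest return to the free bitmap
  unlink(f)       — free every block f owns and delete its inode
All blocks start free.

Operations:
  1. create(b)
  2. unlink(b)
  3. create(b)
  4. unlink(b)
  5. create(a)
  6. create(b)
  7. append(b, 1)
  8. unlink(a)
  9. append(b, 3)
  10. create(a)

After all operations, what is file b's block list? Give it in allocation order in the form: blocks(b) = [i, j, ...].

blocks(b) = [1, 2, 0, 3, 4]

create(b): bitmap=F....... | b=[0]
unlink(b): bitmap=........ | 
create(b): bitmap=F....... | b=[0]
unlink(b): bitmap=........ | 
create(a): bitmap=F....... | a=[0]
create(b): bitmap=FF...... | a=[0] b=[1]
append(b, 1): bitmap=FFF..... | a=[0] b=[1, 2]
unlink(a): bitmap=.FF..... | b=[1, 2]
append(b, 3): bitmap=FFFFF... | b=[1, 2, 0, 3, 4]
create(a): bitmap=FFFFFF.. | a=[5] b=[1, 2, 0, 3, 4]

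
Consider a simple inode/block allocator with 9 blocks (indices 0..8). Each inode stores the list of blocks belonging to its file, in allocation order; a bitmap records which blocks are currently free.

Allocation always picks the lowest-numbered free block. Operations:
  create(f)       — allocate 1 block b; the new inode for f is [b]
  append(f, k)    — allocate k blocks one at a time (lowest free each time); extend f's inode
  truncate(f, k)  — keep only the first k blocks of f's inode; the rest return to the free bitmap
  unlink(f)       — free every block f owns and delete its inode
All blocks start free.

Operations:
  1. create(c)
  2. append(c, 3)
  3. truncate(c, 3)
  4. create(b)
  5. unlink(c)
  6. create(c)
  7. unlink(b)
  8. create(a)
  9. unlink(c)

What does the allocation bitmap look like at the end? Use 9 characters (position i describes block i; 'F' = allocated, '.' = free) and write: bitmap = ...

bitmap = .F.......

create(c): bitmap=F........ | c=[0]
append(c, 3): bitmap=FFFF..... | c=[0, 1, 2, 3]
truncate(c, 3): bitmap=FFF...... | c=[0, 1, 2]
create(b): bitmap=FFFF..... | b=[3] c=[0, 1, 2]
unlink(c): bitmap=...F..... | b=[3]
create(c): bitmap=F..F..... | b=[3] c=[0]
unlink(b): bitmap=F........ | c=[0]
create(a): bitmap=FF....... | a=[1] c=[0]
unlink(c): bitmap=.F....... | a=[1]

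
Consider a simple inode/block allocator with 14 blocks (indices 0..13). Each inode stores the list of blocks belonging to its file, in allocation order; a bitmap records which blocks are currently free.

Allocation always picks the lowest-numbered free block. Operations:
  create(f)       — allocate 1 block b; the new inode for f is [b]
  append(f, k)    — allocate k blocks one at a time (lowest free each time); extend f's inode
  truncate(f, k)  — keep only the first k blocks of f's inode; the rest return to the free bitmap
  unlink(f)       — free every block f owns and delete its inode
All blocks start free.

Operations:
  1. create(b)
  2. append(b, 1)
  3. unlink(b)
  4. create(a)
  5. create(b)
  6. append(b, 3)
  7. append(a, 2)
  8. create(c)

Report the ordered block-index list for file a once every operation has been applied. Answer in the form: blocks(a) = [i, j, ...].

blocks(a) = [0, 5, 6]

after create(b) → b:[0]  free=[F.............]
after append(b, 1) → b:[0, 1]  free=[FF............]
after unlink(b) →   free=[..............]
after create(a) → a:[0]  free=[F.............]
after create(b) → a:[0], b:[1]  free=[FF............]
after append(b, 3) → a:[0], b:[1, 2, 3, 4]  free=[FFFFF.........]
after append(a, 2) → a:[0, 5, 6], b:[1, 2, 3, 4]  free=[FFFFFFF.......]
after create(c) → a:[0, 5, 6], b:[1, 2, 3, 4], c:[7]  free=[FFFFFFFF......]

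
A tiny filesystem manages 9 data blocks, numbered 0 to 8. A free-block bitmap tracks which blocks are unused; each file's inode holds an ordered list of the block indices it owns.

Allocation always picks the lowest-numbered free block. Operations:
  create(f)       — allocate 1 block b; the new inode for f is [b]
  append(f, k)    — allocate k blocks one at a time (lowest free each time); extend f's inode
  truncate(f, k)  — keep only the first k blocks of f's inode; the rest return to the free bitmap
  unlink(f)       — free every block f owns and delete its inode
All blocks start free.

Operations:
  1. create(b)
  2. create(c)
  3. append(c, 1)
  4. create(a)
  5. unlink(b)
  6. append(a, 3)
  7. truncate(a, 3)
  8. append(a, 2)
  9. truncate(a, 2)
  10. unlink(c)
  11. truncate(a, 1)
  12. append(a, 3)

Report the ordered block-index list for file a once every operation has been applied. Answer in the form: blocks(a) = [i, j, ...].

  1. create(b)  ⇒  F........  {b→[0]}
  2. create(c)  ⇒  FF.......  {b→[0]; c→[1]}
  3. append(c, 1)  ⇒  FFF......  {b→[0]; c→[1, 2]}
  4. create(a)  ⇒  FFFF.....  {a→[3]; b→[0]; c→[1, 2]}
  5. unlink(b)  ⇒  .FFF.....  {a→[3]; c→[1, 2]}
  6. append(a, 3)  ⇒  FFFFFF...  {a→[3, 0, 4, 5]; c→[1, 2]}
  7. truncate(a, 3)  ⇒  FFFFF....  {a→[3, 0, 4]; c→[1, 2]}
  8. append(a, 2)  ⇒  FFFFFFF..  {a→[3, 0, 4, 5, 6]; c→[1, 2]}
  9. truncate(a, 2)  ⇒  FFFF.....  {a→[3, 0]; c→[1, 2]}
  10. unlink(c)  ⇒  F..F.....  {a→[3, 0]}
  11. truncate(a, 1)  ⇒  ...F.....  {a→[3]}
  12. append(a, 3)  ⇒  FFFF.....  {a→[3, 0, 1, 2]}

blocks(a) = [3, 0, 1, 2]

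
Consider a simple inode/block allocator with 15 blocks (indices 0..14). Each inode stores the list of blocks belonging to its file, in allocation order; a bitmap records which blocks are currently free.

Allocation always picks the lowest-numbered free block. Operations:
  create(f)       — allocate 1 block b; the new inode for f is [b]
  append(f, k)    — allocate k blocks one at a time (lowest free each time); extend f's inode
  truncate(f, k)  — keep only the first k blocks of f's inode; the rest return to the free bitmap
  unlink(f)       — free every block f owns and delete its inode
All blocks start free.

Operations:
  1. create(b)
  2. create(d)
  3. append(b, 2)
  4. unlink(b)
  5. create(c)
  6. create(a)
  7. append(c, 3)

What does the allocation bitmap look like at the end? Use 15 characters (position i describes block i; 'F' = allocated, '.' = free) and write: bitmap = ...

after create(b) → b:[0]  free=[F..............]
after create(d) → b:[0], d:[1]  free=[FF.............]
after append(b, 2) → b:[0, 2, 3], d:[1]  free=[FFFF...........]
after unlink(b) → d:[1]  free=[.F.............]
after create(c) → c:[0], d:[1]  free=[FF.............]
after create(a) → a:[2], c:[0], d:[1]  free=[FFF............]
after append(c, 3) → a:[2], c:[0, 3, 4, 5], d:[1]  free=[FFFFFF.........]

bitmap = FFFFFF.........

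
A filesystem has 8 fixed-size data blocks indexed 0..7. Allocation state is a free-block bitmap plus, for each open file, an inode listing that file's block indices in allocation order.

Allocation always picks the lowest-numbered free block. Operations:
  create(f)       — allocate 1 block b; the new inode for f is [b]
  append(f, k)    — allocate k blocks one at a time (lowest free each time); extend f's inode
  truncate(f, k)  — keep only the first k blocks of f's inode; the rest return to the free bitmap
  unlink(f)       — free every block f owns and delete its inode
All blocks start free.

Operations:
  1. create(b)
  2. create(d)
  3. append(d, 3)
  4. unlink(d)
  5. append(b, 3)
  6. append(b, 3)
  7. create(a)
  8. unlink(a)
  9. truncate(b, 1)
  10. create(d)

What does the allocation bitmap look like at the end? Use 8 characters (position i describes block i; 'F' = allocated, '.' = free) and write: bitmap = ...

bitmap = FF......

[1] create(b) — b=0 (map F.......)
[2] create(d) — b=0 d=1 (map FF......)
[3] append(d, 3) — b=0 d=1,2,3,4 (map FFFFF...)
[4] unlink(d) — b=0 (map F.......)
[5] append(b, 3) — b=0,1,2,3 (map FFFF....)
[6] append(b, 3) — b=0,1,2,3,4,5,6 (map FFFFFFF.)
[7] create(a) — a=7 b=0,1,2,3,4,5,6 (map FFFFFFFF)
[8] unlink(a) — b=0,1,2,3,4,5,6 (map FFFFFFF.)
[9] truncate(b, 1) — b=0 (map F.......)
[10] create(d) — b=0 d=1 (map FF......)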